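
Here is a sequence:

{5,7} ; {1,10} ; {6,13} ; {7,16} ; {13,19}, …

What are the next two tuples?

{20,22}, {33,25}

First part: each term is the sum of the two before it; 5, 1, 6, 7, 13 → 20 → 33.
For the second part, +3 each step: 7, 10, 13, 16, 19 → 22 → 25.
So the next two tuples are {20,22} and {33,25}.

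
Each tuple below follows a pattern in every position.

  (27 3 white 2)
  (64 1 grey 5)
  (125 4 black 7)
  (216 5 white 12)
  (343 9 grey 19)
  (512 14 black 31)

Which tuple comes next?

(729 23 white 50)

First entry: perfect cubes: 3³, 4³, 5³, …; 27, 64, 125, 216, 343, 512 → 729.
Second entry: each term is the sum of the two before it; 3, 1, 4, 5, 9, 14 → 23.
Shade — repeats white → grey → black: white, grey, black, white, grey, black → white.
Fourth entry: each term is the sum of the two before it, so 2, 5, 7, 12, 19, 31 → 50.
Combining the parts gives (729 23 white 50).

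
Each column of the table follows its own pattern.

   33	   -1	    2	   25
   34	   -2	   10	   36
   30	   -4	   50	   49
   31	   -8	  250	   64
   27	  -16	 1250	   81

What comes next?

28  -32  6250  100

First component: alternating steps +1, −4, +1, −4, …, so 33, 34, 30, 31, 27 → 28.
Second component: -1, -2, -4, -8, -16 → -32 (×2 each step).
Third component: 2, 10, 50, 250, 1250 → 6250 (×5 each step).
Fourth component goes 25, 36, 49, 64, 81 → 100 (perfect squares: 5², 6², 7², …).
So the next line is 28  -32  6250  100.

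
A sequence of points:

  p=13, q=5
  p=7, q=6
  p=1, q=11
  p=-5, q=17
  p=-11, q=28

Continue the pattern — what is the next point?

P: 13, 7, 1, -5, -11 → -17 (−6 each step).
Q: each term is the sum of the two before it, so 5, 6, 11, 17, 28 → 45.
Putting it together: p=-17, q=45.

p=-17, q=45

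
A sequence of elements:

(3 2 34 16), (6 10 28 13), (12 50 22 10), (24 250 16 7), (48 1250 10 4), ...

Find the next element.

(96 6250 4 1)

For the first slot, ×2 each step: 3, 6, 12, 24, 48 → 96.
For the second slot, ×5 each step: 2, 10, 50, 250, 1250 → 6250.
Third slot — −6 each step: 34, 28, 22, 16, 10 → 4.
Fourth slot: −3 each step; 16, 13, 10, 7, 4 → 1.
Combining the parts gives (96 6250 4 1).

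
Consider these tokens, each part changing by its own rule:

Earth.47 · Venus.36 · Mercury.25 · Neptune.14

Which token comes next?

Uranus.3

Planet: runs backward through the planets Mercury→Neptune, so Earth, Venus, Mercury, Neptune → Uranus.
Second component: −11 each step; 47, 36, 25, 14 → 3.
So the next token is Uranus.3.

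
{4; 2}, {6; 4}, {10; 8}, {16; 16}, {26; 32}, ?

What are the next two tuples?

{42; 64}, {68; 128}

First slot goes 4, 6, 10, 16, 26 → 42 → 68 (each term is the sum of the two before it).
Second slot goes 2, 4, 8, 16, 32 → 64 → 128 (×2 each step).
So the next two tuples are {42; 64} and {68; 128}.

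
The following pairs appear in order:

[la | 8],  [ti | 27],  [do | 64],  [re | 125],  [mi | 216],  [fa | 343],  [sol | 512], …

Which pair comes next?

[la | 729]

Note goes la, ti, do, re, mi, fa, sol → la (runs through the solfège scale do→ti).
Second entry: 8, 27, 64, 125, 216, 343, 512 → 729 (perfect cubes: 2³, 3³, 4³, …).
Putting it together: [la | 729].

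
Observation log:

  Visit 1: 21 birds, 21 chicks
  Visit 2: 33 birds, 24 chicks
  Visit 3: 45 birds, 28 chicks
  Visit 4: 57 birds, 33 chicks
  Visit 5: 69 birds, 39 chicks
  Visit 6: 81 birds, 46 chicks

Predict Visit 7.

93 birds, 54 chicks

For the birds, +12 each step: 21, 33, 45, 57, 69, 81 → 93.
For the chicks, differences are 3, 4, 5, … (increasing by 1 each time): 21, 24, 28, 33, 39, 46 → 54.
Combining the parts gives 93 birds, 54 chicks.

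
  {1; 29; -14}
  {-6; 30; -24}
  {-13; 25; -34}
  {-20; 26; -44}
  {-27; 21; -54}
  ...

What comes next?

First entry: −7 each step; 1, -6, -13, -20, -27 → -34.
Second entry: 29, 30, 25, 26, 21 → 22 (alternating steps +1, −5, +1, −5, …).
Third entry: −10 each step; -14, -24, -34, -44, -54 → -64.
Putting it together: {-34; 22; -64}.

{-34; 22; -64}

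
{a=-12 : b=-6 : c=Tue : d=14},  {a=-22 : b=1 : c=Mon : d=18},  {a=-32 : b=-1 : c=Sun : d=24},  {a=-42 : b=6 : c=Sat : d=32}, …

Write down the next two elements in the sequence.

{a=-52 : b=4 : c=Fri : d=42}, {a=-62 : b=11 : c=Thu : d=54}

A: −10 each step, so -12, -22, -32, -42 → -52 → -62.
B goes -6, 1, -1, 6 → 4 → 11 (alternating steps +7, −2, +7, −2, …).
For the c, runs backward through the weekdays Mon→Sun: Tue, Mon, Sun, Sat → Fri → Thu.
D: differences are 4, 6, 8, … (increasing by 2 each time), so 14, 18, 24, 32 → 42 → 54.
So the next two elements are {a=-52 : b=4 : c=Fri : d=42} and {a=-62 : b=11 : c=Thu : d=54}.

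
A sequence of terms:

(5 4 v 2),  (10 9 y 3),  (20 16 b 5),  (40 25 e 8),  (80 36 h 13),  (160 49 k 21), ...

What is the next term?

(320 64 n 34)

First slot: ×2 each step; 5, 10, 20, 40, 80, 160 → 320.
Second slot: perfect squares: 2², 3², 4², …; 4, 9, 16, 25, 36, 49 → 64.
Letter: letters move forward 3 places in the alphabet, wrapping Z→A; v, y, b, e, h, k → n.
Fourth slot: each term is the sum of the two before it, so 2, 3, 5, 8, 13, 21 → 34.
Putting it together: (320 64 n 34).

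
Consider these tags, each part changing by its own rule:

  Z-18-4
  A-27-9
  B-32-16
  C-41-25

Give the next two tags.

Letter: letters move forward 1 place in the alphabet, wrapping Z→A; Z, A, B, C → D → E.
Second component: alternating steps +9, +5, +9, +5, …; 18, 27, 32, 41 → 46 → 55.
Third component — perfect squares: 2², 3², 4², …: 4, 9, 16, 25 → 36 → 49.
So the next two tags are D-46-36 and E-55-49.

D-46-36 then E-55-49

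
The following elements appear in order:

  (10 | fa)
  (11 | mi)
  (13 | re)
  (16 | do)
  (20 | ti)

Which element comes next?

For the first component, differences are 1, 2, 3, … (increasing by 1 each time): 10, 11, 13, 16, 20 → 25.
For the note, runs backward through the solfège scale do→ti: fa, mi, re, do, ti → la.
Putting it together: (25 | la).

(25 | la)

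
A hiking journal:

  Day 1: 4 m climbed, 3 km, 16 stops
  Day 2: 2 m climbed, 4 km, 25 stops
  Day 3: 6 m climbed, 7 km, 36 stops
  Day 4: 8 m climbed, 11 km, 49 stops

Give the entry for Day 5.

14 m climbed, 18 km, 64 stops

For the m climbed, each term is the sum of the two before it: 4, 2, 6, 8 → 14.
For the km, each term is the sum of the two before it: 3, 4, 7, 11 → 18.
Stops: 16, 25, 36, 49 → 64 (perfect squares: 4², 5², 6², …).
So the next record is 14 m climbed, 18 km, 64 stops.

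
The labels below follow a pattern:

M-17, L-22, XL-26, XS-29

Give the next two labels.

S-31, M-32

Size — runs through clothing sizes XS→XL: M, L, XL, XS → S → M.
Second component: differences are 5, 4, 3, … (decreasing by 1 each time), so 17, 22, 26, 29 → 31 → 32.
Putting the parts together: S-31 and then M-32.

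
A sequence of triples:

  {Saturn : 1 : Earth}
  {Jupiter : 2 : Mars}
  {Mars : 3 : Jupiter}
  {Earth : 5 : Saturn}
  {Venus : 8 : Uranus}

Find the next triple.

First planet — runs backward through the planets Mercury→Neptune: Saturn, Jupiter, Mars, Earth, Venus → Mercury.
Second part: 1, 2, 3, 5, 8 → 13 (each term is the sum of the two before it).
Second planet — runs through the planets Mercury→Neptune: Earth, Mars, Jupiter, Saturn, Uranus → Neptune.
Combining the parts gives {Mercury : 13 : Neptune}.

{Mercury : 13 : Neptune}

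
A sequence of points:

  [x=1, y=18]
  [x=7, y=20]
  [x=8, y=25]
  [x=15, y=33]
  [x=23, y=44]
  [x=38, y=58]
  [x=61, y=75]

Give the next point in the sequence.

[x=99, y=95]

X goes 1, 7, 8, 15, 23, 38, 61 → 99 (each term is the sum of the two before it).
Y goes 18, 20, 25, 33, 44, 58, 75 → 95 (differences are 2, 5, 8, … (increasing by 3 each time)).
Combining the parts gives [x=99, y=95].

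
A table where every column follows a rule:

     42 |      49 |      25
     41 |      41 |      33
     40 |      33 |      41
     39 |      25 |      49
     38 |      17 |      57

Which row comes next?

First component: 42, 41, 40, 39, 38 → 37 (−1 each step).
Second component — −8 each step: 49, 41, 33, 25, 17 → 9.
For the third component, together with the second component always sums to 74: 25, 33, 41, 49, 57 → 65.
Combining the parts gives 37  9  65.

37  9  65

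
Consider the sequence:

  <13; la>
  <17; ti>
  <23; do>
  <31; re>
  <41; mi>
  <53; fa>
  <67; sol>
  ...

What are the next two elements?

<83; la>, <101; ti>

For the first coordinate, differences are 4, 6, 8, … (increasing by 2 each time): 13, 17, 23, 31, 41, 53, 67 → 83 → 101.
Note: runs through the solfège scale do→ti, so la, ti, do, re, mi, fa, sol → la → ti.
Putting the parts together: <83; la> and then <101; ti>.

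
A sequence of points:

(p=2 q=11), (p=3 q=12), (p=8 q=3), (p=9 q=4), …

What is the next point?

(p=14 q=-5)

P: alternating steps +1, +5, +1, +5, …, so 2, 3, 8, 9 → 14.
Q: 11, 12, 3, 4 → -5 (alternating steps +1, −9, +1, −9, …).
So the next point is (p=14 q=-5).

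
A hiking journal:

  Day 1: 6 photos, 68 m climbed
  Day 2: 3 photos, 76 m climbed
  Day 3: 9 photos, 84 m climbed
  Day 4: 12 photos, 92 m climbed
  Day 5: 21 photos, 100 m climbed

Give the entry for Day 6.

33 photos, 108 m climbed

Photos: each term is the sum of the two before it, so 6, 3, 9, 12, 21 → 33.
M climbed: +8 each step, so 68, 76, 84, 92, 100 → 108.
So the next record is 33 photos, 108 m climbed.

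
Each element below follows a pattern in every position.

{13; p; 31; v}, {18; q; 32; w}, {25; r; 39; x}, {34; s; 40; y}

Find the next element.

First entry: differences are 5, 7, 9, … (increasing by 2 each time); 13, 18, 25, 34 → 45.
First letter — letters move forward 1 place in the alphabet: p, q, r, s → t.
Third entry: 31, 32, 39, 40 → 47 (alternating steps +1, +7, +1, +7, …).
Second letter: letters move forward 1 place in the alphabet, so v, w, x, y → z.
Combining the parts gives {45; t; 47; z}.

{45; t; 47; z}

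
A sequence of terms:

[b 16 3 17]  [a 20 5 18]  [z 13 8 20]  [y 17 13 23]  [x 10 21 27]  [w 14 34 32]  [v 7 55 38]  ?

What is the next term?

Letter goes b, a, z, y, x, w, v → u (letters move back 1 place in the alphabet, wrapping A→Z).
Second value: alternating steps +4, −7, +4, −7, …, so 16, 20, 13, 17, 10, 14, 7 → 11.
Third value goes 3, 5, 8, 13, 21, 34, 55 → 89 (each term is the sum of the two before it).
Fourth value goes 17, 18, 20, 23, 27, 32, 38 → 45 (differences are 1, 2, 3, … (increasing by 1 each time)).
Putting it together: [u 11 89 45].

[u 11 89 45]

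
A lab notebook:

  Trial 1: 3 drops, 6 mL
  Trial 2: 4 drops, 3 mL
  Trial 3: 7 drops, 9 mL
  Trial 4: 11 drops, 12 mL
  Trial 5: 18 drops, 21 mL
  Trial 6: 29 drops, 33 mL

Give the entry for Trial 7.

For the drops, each term is the sum of the two before it: 3, 4, 7, 11, 18, 29 → 47.
For the mL, each term is the sum of the two before it: 6, 3, 9, 12, 21, 33 → 54.
Combining the parts gives 47 drops, 54 mL.

47 drops, 54 mL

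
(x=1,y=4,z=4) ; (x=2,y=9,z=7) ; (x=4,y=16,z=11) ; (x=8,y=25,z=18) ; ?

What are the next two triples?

(x=16,y=36,z=29), (x=32,y=49,z=47)

X: 1, 2, 4, 8 → 16 → 32 (×2 each step).
Y: perfect squares: 2², 3², 4², …, so 4, 9, 16, 25 → 36 → 49.
Z: each term is the sum of the two before it; 4, 7, 11, 18 → 29 → 47.
Putting the parts together: (x=16,y=36,z=29) and then (x=32,y=49,z=47).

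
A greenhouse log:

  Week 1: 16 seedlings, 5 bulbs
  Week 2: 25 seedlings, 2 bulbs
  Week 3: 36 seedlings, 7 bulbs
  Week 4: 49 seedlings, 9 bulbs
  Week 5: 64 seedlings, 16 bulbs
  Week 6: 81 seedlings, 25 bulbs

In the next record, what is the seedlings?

100

For the seedlings, perfect squares: 4², 5², 6², …: 16, 25, 36, 49, 64, 81 → 100.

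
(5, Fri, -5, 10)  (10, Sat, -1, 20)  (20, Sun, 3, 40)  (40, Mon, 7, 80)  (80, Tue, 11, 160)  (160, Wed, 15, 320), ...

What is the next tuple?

First part — ×2 each step: 5, 10, 20, 40, 80, 160 → 320.
Day: runs through the weekdays Mon→Sun; Fri, Sat, Sun, Mon, Tue, Wed → Thu.
Third part: -5, -1, 3, 7, 11, 15 → 19 (+4 each step).
Fourth part: always 2 × the first part, so 10, 20, 40, 80, 160, 320 → 640.
Combining the parts gives (320, Thu, 19, 640).

(320, Thu, 19, 640)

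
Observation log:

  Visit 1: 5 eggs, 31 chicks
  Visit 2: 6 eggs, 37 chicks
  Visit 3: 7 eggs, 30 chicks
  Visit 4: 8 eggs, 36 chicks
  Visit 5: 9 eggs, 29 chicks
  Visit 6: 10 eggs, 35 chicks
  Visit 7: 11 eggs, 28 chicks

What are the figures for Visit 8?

12 eggs, 34 chicks

For the eggs, +1 each step: 5, 6, 7, 8, 9, 10, 11 → 12.
Chicks goes 31, 37, 30, 36, 29, 35, 28 → 34 (alternating steps +6, −7, +6, −7, …).
So the next line is 12 eggs, 34 chicks.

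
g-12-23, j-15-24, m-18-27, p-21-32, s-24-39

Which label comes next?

v-27-48

Letter — letters move forward 3 places in the alphabet: g, j, m, p, s → v.
Second component: +3 each step; 12, 15, 18, 21, 24 → 27.
Third component: differences are 1, 3, 5, … (increasing by 2 each time); 23, 24, 27, 32, 39 → 48.
Putting it together: v-27-48.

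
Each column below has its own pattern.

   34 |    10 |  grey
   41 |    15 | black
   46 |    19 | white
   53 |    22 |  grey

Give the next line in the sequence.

First component goes 34, 41, 46, 53 → 58 (alternating steps +7, +5, +7, +5, …).
Second component — differences are 5, 4, 3, … (decreasing by 1 each time): 10, 15, 19, 22 → 24.
Shade — repeats grey → black → white: grey, black, white, grey → black.
So the next line is 58  24  black.

58  24  black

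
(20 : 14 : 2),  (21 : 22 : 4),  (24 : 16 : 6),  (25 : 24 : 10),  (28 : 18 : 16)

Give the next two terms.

For the first coordinate, alternating steps +1, +3, +1, +3, …: 20, 21, 24, 25, 28 → 29 → 32.
For the second coordinate, alternating steps +8, −6, +8, −6, …: 14, 22, 16, 24, 18 → 26 → 20.
Third coordinate: each term is the sum of the two before it; 2, 4, 6, 10, 16 → 26 → 42.
So the next two terms are (29 : 26 : 26) and (32 : 20 : 42).

(29 : 26 : 26), (32 : 20 : 42)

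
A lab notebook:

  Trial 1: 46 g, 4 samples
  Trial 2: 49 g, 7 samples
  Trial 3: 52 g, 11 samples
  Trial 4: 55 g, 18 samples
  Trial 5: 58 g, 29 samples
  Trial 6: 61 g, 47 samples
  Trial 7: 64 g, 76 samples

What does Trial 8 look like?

G — +3 each step: 46, 49, 52, 55, 58, 61, 64 → 67.
Samples — each term is the sum of the two before it: 4, 7, 11, 18, 29, 47, 76 → 123.
Combining the parts gives 67 g, 123 samples.

67 g, 123 samples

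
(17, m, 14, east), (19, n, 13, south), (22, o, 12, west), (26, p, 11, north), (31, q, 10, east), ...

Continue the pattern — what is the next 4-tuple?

First part — differences are 2, 3, 4, … (increasing by 1 each time): 17, 19, 22, 26, 31 → 37.
For the letter, letters move forward 1 place in the alphabet: m, n, o, p, q → r.
Third part: −1 each step; 14, 13, 12, 11, 10 → 9.
Direction — repeats east → south → west → north: east, south, west, north, east → south.
So the next 4-tuple is (37, r, 9, south).

(37, r, 9, south)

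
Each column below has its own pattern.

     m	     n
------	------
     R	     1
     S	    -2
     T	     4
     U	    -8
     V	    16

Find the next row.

Column m: letters move forward 1 place in the alphabet, so R, S, T, U, V → W.
Column n goes 1, -2, 4, -8, 16 → -32 (×(-2) each step).
So the next row is W  -32.

W  -32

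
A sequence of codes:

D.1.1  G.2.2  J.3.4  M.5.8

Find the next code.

P.8.16

Letter — letters move forward 3 places in the alphabet: D, G, J, M → P.
For the second component, each term is the sum of the two before it: 1, 2, 3, 5 → 8.
Third component goes 1, 2, 4, 8 → 16 (×2 each step).
So the next code is P.8.16.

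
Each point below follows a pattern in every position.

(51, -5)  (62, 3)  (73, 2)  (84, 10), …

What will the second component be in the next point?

9

Second component: alternating steps +8, −1, +8, −1, …; -5, 3, 2, 10 → 9.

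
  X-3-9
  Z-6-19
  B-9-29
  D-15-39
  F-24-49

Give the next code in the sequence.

H-39-59

For the letter, letters move forward 2 places in the alphabet, wrapping Z→A: X, Z, B, D, F → H.
For the second component, each term is the sum of the two before it: 3, 6, 9, 15, 24 → 39.
Third component goes 9, 19, 29, 39, 49 → 59 (+10 each step).
So the next code is H-39-59.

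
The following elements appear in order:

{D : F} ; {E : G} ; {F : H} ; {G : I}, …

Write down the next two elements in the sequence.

For the first letter, letters move forward 1 place in the alphabet: D, E, F, G → H → I.
Second letter: letters move forward 1 place in the alphabet, so F, G, H, I → J → K.
So the next two elements are {H : J} and {I : K}.

{H : J}, {I : K}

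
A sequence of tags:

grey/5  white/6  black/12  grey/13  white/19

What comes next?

Shade — repeats grey → white → black: grey, white, black, grey, white → black.
Second component: 5, 6, 12, 13, 19 → 20 (alternating steps +1, +6, +1, +6, …).
Combining the parts gives black/20.

black/20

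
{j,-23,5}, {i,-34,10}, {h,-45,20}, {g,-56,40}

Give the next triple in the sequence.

For the letter, letters move back 1 place in the alphabet: j, i, h, g → f.
Second part goes -23, -34, -45, -56 → -67 (−11 each step).
Third part: ×2 each step; 5, 10, 20, 40 → 80.
Combining the parts gives {f,-67,80}.

{f,-67,80}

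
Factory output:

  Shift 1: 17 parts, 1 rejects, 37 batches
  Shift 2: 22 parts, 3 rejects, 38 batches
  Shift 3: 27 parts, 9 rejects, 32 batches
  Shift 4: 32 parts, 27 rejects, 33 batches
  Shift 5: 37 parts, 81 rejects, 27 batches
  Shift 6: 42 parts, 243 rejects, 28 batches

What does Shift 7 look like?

For the parts, +5 each step: 17, 22, 27, 32, 37, 42 → 47.
Rejects: ×3 each step; 1, 3, 9, 27, 81, 243 → 729.
For the batches, alternating steps +1, −6, +1, −6, …: 37, 38, 32, 33, 27, 28 → 22.
So the next row is 47 parts, 729 rejects, 22 batches.

47 parts, 729 rejects, 22 batches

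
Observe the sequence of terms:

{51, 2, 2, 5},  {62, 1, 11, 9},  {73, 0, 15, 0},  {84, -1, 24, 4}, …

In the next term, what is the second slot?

Second slot: −1 each step, so 2, 1, 0, -1 → -2.

-2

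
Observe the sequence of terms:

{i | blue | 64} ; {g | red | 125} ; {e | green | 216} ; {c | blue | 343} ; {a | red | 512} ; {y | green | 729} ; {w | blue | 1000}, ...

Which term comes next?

{u | red | 1331}

Letter — letters move back 2 places in the alphabet, wrapping A→Z: i, g, e, c, a, y, w → u.
Colour goes blue, red, green, blue, red, green, blue → red (repeats blue → red → green).
Third component — perfect cubes: 4³, 5³, 6³, …: 64, 125, 216, 343, 512, 729, 1000 → 1331.
Combining the parts gives {u | red | 1331}.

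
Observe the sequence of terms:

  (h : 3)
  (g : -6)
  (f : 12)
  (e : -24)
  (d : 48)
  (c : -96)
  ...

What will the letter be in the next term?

Letter: letters move back 1 place in the alphabet, so h, g, f, e, d, c → b.
Second value goes 3, -6, 12, -24, 48, -96 → 192 (×(-2) each step).

b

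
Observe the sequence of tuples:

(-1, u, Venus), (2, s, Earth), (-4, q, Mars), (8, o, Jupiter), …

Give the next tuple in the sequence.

First slot: ×(-2) each step; -1, 2, -4, 8 → -16.
Letter — letters move back 2 places in the alphabet: u, s, q, o → m.
For the planet, runs through the planets Mercury→Neptune: Venus, Earth, Mars, Jupiter → Saturn.
Putting it together: (-16, m, Saturn).

(-16, m, Saturn)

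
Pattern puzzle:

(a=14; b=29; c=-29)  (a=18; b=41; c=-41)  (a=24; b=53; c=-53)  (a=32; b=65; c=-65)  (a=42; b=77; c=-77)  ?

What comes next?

(a=54; b=89; c=-89)

A: 14, 18, 24, 32, 42 → 54 (differences are 4, 6, 8, … (increasing by 2 each time)).
For the b, +12 each step: 29, 41, 53, 65, 77 → 89.
C: always the negative of the b; -29, -41, -53, -65, -77 → -89.
Putting it together: (a=54; b=89; c=-89).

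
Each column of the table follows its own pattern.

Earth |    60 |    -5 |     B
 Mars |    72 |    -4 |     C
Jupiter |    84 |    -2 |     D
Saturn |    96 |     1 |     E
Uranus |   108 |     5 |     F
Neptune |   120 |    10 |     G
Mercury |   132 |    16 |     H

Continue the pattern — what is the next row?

Planet — runs through the planets Mercury→Neptune: Earth, Mars, Jupiter, Saturn, Uranus, Neptune, Mercury → Venus.
Second component: 60, 72, 84, 96, 108, 120, 132 → 144 (+12 each step).
Third component: differences are 1, 2, 3, … (increasing by 1 each time); -5, -4, -2, 1, 5, 10, 16 → 23.
Letter: B, C, D, E, F, G, H → I (letters move forward 1 place in the alphabet).
So the next row is Venus  144  23  I.

Venus  144  23  I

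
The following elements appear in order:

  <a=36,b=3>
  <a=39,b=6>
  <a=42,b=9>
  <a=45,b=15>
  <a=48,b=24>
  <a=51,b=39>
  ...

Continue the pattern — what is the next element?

<a=54,b=63>

A: +3 each step, so 36, 39, 42, 45, 48, 51 → 54.
B: each term is the sum of the two before it; 3, 6, 9, 15, 24, 39 → 63.
Combining the parts gives <a=54,b=63>.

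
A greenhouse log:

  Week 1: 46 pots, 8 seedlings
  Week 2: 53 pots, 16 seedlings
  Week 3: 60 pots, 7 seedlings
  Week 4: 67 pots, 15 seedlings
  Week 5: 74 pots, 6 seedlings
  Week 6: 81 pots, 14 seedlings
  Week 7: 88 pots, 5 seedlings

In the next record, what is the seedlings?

13

Seedlings: alternating steps +8, −9, +8, −9, …; 8, 16, 7, 15, 6, 14, 5 → 13.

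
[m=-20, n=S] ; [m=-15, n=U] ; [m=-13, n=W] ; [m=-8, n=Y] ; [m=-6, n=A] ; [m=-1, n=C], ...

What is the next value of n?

E

N: S, U, W, Y, A, C → E (letters move forward 2 places in the alphabet, wrapping Z→A).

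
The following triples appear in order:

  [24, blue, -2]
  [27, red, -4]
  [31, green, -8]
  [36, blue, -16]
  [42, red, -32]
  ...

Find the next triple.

[49, green, -64]

First part: differences are 3, 4, 5, … (increasing by 1 each time), so 24, 27, 31, 36, 42 → 49.
Colour: repeats blue → red → green, so blue, red, green, blue, red → green.
Third part goes -2, -4, -8, -16, -32 → -64 (×2 each step).
Combining the parts gives [49, green, -64].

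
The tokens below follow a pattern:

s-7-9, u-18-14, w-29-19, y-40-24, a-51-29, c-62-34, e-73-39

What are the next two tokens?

Letter: letters move forward 2 places in the alphabet, wrapping Z→A, so s, u, w, y, a, c, e → g → i.
Second component — +11 each step: 7, 18, 29, 40, 51, 62, 73 → 84 → 95.
Third component: 9, 14, 19, 24, 29, 34, 39 → 44 → 49 (+5 each step).
So the next two tokens are g-84-44 and i-95-49.

g-84-44 then i-95-49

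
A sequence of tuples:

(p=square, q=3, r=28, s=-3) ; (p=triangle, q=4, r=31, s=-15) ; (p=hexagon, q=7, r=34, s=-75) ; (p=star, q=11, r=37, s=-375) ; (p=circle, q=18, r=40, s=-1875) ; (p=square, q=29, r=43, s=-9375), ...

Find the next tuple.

P: repeats square → triangle → hexagon → star → circle, so square, triangle, hexagon, star, circle, square → triangle.
Q: each term is the sum of the two before it; 3, 4, 7, 11, 18, 29 → 47.
R — +3 each step: 28, 31, 34, 37, 40, 43 → 46.
S: ×5 each step, so -3, -15, -75, -375, -1875, -9375 → -46875.
So the next tuple is (p=triangle, q=47, r=46, s=-46875).

(p=triangle, q=47, r=46, s=-46875)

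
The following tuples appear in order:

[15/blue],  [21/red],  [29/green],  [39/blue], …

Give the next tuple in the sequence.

[51/red]

First part — differences are 6, 8, 10, … (increasing by 2 each time): 15, 21, 29, 39 → 51.
Colour goes blue, red, green, blue → red (repeats blue → red → green).
Putting it together: [51/red].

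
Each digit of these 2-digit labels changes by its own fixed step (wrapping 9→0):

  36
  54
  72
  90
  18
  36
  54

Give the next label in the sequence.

72

First digit goes 3, 5, 7, 9, 1, 3, 5 → 7 (+2 each step, mod 10).
Second digit: 6, 4, 2, 0, 8, 6, 4 → 2 (−2 each step, mod 10).
Putting it together: 72.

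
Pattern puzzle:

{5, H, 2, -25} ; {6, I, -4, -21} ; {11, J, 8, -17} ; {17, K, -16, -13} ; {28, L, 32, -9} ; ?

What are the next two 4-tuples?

{45, M, -64, -5}, {73, N, 128, -1}

First component: each term is the sum of the two before it; 5, 6, 11, 17, 28 → 45 → 73.
Letter: H, I, J, K, L → M → N (letters move forward 1 place in the alphabet).
Third component: 2, -4, 8, -16, 32 → -64 → 128 (×(-2) each step).
Fourth component: -25, -21, -17, -13, -9 → -5 → -1 (+4 each step).
So the next two 4-tuples are {45, M, -64, -5} and {73, N, 128, -1}.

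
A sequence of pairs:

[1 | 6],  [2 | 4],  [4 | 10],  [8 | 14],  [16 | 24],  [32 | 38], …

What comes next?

For the first component, ×2 each step: 1, 2, 4, 8, 16, 32 → 64.
Second component goes 6, 4, 10, 14, 24, 38 → 62 (each term is the sum of the two before it).
Putting it together: [64 | 62].

[64 | 62]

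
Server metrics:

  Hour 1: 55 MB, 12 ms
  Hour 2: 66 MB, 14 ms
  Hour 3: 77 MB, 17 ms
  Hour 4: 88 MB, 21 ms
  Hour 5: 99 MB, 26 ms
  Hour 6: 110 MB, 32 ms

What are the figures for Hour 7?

121 MB, 39 ms

MB: +11 each step; 55, 66, 77, 88, 99, 110 → 121.
Ms: 12, 14, 17, 21, 26, 32 → 39 (differences are 2, 3, 4, … (increasing by 1 each time)).
So the next record is 121 MB, 39 ms.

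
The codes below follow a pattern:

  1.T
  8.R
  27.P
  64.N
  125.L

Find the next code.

216.J

First component: perfect cubes: 1³, 2³, 3³, …; 1, 8, 27, 64, 125 → 216.
Letter: letters move back 2 places in the alphabet, so T, R, P, N, L → J.
Combining the parts gives 216.J.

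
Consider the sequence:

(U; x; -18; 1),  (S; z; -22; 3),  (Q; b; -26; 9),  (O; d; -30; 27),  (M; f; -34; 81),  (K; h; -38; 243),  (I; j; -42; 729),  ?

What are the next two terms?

First letter: U, S, Q, O, M, K, I → G → E (letters move back 2 places in the alphabet).
Second letter: x, z, b, d, f, h, j → l → n (letters move forward 2 places in the alphabet, wrapping Z→A).
Third part — −4 each step: -18, -22, -26, -30, -34, -38, -42 → -46 → -50.
Fourth part: 1, 3, 9, 27, 81, 243, 729 → 2187 → 6561 (×3 each step).
Putting the parts together: (G; l; -46; 2187) and then (E; n; -50; 6561).

(G; l; -46; 2187), (E; n; -50; 6561)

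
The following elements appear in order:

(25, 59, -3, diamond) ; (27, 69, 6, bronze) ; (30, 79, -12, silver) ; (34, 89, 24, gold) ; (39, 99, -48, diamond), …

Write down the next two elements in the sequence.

(45, 109, 96, bronze), (52, 119, -192, silver)

First component: 25, 27, 30, 34, 39 → 45 → 52 (differences are 2, 3, 4, … (increasing by 1 each time)).
Second component: +10 each step; 59, 69, 79, 89, 99 → 109 → 119.
For the third component, ×(-2) each step: -3, 6, -12, 24, -48 → 96 → -192.
Rank: repeats diamond → bronze → silver → gold; diamond, bronze, silver, gold, diamond → bronze → silver.
Putting the parts together: (45, 109, 96, bronze) and then (52, 119, -192, silver).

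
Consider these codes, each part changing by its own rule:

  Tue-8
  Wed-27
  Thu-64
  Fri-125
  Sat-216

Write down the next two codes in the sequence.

Sun-343 then Mon-512

Day: Tue, Wed, Thu, Fri, Sat → Sun → Mon (runs through the weekdays Mon→Sun).
For the second component, perfect cubes: 2³, 3³, 4³, …: 8, 27, 64, 125, 216 → 343 → 512.
Putting the parts together: Sun-343 and then Mon-512.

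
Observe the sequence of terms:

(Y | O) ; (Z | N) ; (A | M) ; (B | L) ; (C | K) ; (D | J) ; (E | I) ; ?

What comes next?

(F | H)

First letter: letters move forward 1 place in the alphabet, wrapping Z→A; Y, Z, A, B, C, D, E → F.
Second letter: O, N, M, L, K, J, I → H (letters move back 1 place in the alphabet).
Putting it together: (F | H).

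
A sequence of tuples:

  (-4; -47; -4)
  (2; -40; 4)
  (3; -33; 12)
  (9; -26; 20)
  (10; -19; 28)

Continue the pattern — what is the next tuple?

First entry: alternating steps +6, +1, +6, +1, …; -4, 2, 3, 9, 10 → 16.
Second entry — +7 each step: -47, -40, -33, -26, -19 → -12.
Third entry goes -4, 4, 12, 20, 28 → 36 (+8 each step).
Combining the parts gives (16; -12; 36).

(16; -12; 36)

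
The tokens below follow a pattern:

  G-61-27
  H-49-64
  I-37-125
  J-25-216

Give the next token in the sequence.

Letter — letters move forward 1 place in the alphabet: G, H, I, J → K.
Second component goes 61, 49, 37, 25 → 13 (−12 each step).
Third component: perfect cubes: 3³, 4³, 5³, …; 27, 64, 125, 216 → 343.
So the next token is K-13-343.

K-13-343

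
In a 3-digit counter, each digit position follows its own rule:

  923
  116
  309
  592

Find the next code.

785

First digit: 9, 1, 3, 5 → 7 (+2 each step, mod 10).
Second digit — −1 each step, mod 10: 2, 1, 0, 9 → 8.
Third digit: +3 each step, mod 10; 3, 6, 9, 2 → 5.
So the next code is 785.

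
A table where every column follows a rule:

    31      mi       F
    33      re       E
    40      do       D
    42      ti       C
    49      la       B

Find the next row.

First component: 31, 33, 40, 42, 49 → 51 (alternating steps +2, +7, +2, +7, …).
Note — runs backward through the solfège scale do→ti: mi, re, do, ti, la → sol.
Letter goes F, E, D, C, B → A (letters move back 1 place in the alphabet).
Putting it together: 51  sol  A.

51  sol  A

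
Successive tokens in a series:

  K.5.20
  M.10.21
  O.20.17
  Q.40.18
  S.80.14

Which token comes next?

Letter: K, M, O, Q, S → U (letters move forward 2 places in the alphabet).
Second component — ×2 each step: 5, 10, 20, 40, 80 → 160.
For the third component, alternating steps +1, −4, +1, −4, …: 20, 21, 17, 18, 14 → 15.
So the next token is U.160.15.

U.160.15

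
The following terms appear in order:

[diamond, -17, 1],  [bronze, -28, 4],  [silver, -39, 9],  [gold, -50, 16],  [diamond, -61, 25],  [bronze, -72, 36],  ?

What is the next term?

[silver, -83, 49]

Rank: repeats diamond → bronze → silver → gold; diamond, bronze, silver, gold, diamond, bronze → silver.
Second coordinate: −11 each step; -17, -28, -39, -50, -61, -72 → -83.
Third coordinate goes 1, 4, 9, 16, 25, 36 → 49 (perfect squares: 1², 2², 3², …).
Putting it together: [silver, -83, 49].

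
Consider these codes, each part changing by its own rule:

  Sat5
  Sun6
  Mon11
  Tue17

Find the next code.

Day goes Sat, Sun, Mon, Tue → Wed (runs through the weekdays Mon→Sun).
Second component: each term is the sum of the two before it; 5, 6, 11, 17 → 28.
Putting it together: Wed28.

Wed28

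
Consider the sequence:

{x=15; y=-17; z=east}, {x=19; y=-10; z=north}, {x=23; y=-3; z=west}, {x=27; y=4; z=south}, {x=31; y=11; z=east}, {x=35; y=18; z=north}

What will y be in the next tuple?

Y — +7 each step: -17, -10, -3, 4, 11, 18 → 25.

25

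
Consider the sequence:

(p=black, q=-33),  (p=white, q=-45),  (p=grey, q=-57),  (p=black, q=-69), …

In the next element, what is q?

-81

Q: -33, -45, -57, -69 → -81 (−12 each step).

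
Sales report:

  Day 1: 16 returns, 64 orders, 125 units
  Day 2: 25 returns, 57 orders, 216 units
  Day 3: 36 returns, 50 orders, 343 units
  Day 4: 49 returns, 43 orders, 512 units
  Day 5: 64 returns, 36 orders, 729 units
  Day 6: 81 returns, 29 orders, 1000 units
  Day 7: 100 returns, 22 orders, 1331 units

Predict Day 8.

121 returns, 15 orders, 1728 units

Returns: perfect squares: 4², 5², 6², …, so 16, 25, 36, 49, 64, 81, 100 → 121.
Orders: −7 each step, so 64, 57, 50, 43, 36, 29, 22 → 15.
Units — perfect cubes: 5³, 6³, 7³, …: 125, 216, 343, 512, 729, 1000, 1331 → 1728.
So the next line is 121 returns, 15 orders, 1728 units.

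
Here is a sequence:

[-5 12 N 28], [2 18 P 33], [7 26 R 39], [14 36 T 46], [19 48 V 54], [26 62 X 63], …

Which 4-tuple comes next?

First slot goes -5, 2, 7, 14, 19, 26 → 31 (alternating steps +7, +5, +7, +5, …).
Second slot: 12, 18, 26, 36, 48, 62 → 78 (differences are 6, 8, 10, … (increasing by 2 each time)).
For the letter, letters move forward 2 places in the alphabet: N, P, R, T, V, X → Z.
Fourth slot — differences are 5, 6, 7, … (increasing by 1 each time): 28, 33, 39, 46, 54, 63 → 73.
So the next 4-tuple is [31 78 Z 73].

[31 78 Z 73]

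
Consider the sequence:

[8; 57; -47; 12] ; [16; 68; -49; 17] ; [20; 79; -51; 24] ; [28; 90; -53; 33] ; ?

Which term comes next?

[32; 101; -55; 44]

For the first part, alternating steps +8, +4, +8, +4, …: 8, 16, 20, 28 → 32.
Second part: 57, 68, 79, 90 → 101 (+11 each step).
Third part goes -47, -49, -51, -53 → -55 (−2 each step).
For the fourth part, differences are 5, 7, 9, … (increasing by 2 each time): 12, 17, 24, 33 → 44.
Combining the parts gives [32; 101; -55; 44].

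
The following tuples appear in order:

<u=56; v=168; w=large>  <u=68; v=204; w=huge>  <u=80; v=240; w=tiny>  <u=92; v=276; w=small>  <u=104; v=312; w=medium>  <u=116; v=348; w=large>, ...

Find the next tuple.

U: +12 each step; 56, 68, 80, 92, 104, 116 → 128.
V: always 3 × the u; 168, 204, 240, 276, 312, 348 → 384.
W: repeats large → huge → tiny → small → medium, so large, huge, tiny, small, medium, large → huge.
Combining the parts gives <u=128; v=384; w=huge>.

<u=128; v=384; w=huge>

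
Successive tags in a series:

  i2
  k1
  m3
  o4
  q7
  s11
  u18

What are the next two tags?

Letter: letters move forward 2 places in the alphabet; i, k, m, o, q, s, u → w → y.
For the second component, each term is the sum of the two before it: 2, 1, 3, 4, 7, 11, 18 → 29 → 47.
So the next two tags are w29 and y47.

w29 then y47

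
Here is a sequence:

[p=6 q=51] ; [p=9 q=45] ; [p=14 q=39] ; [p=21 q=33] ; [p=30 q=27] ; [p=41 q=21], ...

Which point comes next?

[p=54 q=15]

For the p, differences are 3, 5, 7, … (increasing by 2 each time): 6, 9, 14, 21, 30, 41 → 54.
Q: 51, 45, 39, 33, 27, 21 → 15 (−6 each step).
Combining the parts gives [p=54 q=15].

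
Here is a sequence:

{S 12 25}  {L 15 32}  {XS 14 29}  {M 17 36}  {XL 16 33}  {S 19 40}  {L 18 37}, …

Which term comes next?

Size: repeats S → L → XS → M → XL, so S, L, XS, M, XL, S, L → XS.
For the second part, alternating steps +3, −1, +3, −1, …: 12, 15, 14, 17, 16, 19, 18 → 21.
Third part: 25, 32, 29, 36, 33, 40, 37 → 44 (alternating steps +7, −3, +7, −3, …).
Combining the parts gives {XS 21 44}.

{XS 21 44}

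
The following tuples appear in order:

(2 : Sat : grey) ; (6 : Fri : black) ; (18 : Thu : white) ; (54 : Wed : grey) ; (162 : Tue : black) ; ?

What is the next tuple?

First part — ×3 each step: 2, 6, 18, 54, 162 → 486.
Day: runs backward through the weekdays Mon→Sun; Sat, Fri, Thu, Wed, Tue → Mon.
Shade — repeats grey → black → white: grey, black, white, grey, black → white.
Combining the parts gives (486 : Mon : white).

(486 : Mon : white)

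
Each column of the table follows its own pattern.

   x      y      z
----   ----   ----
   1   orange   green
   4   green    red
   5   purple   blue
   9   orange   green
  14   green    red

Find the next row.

23  purple  blue

Column x: each term is the sum of the two before it; 1, 4, 5, 9, 14 → 23.
Column y — repeats orange → green → purple: orange, green, purple, orange, green → purple.
Column z — repeats green → red → blue: green, red, blue, green, red → blue.
Putting it together: 23  purple  blue.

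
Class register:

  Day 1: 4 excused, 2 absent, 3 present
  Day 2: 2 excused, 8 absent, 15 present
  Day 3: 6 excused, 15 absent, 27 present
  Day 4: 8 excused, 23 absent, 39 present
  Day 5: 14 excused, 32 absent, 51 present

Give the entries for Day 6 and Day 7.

Excused — each term is the sum of the two before it: 4, 2, 6, 8, 14 → 22 → 36.
Absent goes 2, 8, 15, 23, 32 → 42 → 53 (differences are 6, 7, 8, … (increasing by 1 each time)).
Present goes 3, 15, 27, 39, 51 → 63 → 75 (+12 each step).
Putting the parts together: 22 excused, 42 absent, 63 present and then 36 excused, 53 absent, 75 present.

22 excused, 42 absent, 63 present; 36 excused, 53 absent, 75 present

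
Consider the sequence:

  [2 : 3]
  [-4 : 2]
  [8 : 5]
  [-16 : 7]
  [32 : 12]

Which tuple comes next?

[-64 : 19]

First part: ×(-2) each step, so 2, -4, 8, -16, 32 → -64.
Second part — each term is the sum of the two before it: 3, 2, 5, 7, 12 → 19.
Putting it together: [-64 : 19].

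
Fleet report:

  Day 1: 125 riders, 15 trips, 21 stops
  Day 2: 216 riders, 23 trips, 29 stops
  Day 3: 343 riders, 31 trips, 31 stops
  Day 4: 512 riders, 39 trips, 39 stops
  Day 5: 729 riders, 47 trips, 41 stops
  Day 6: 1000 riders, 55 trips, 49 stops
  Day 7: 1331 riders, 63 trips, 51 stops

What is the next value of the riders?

For the riders, perfect cubes: 5³, 6³, 7³, …: 125, 216, 343, 512, 729, 1000, 1331 → 1728.
Trips goes 15, 23, 31, 39, 47, 55, 63 → 71 (+8 each step).
Stops — alternating steps +8, +2, +8, +2, …: 21, 29, 31, 39, 41, 49, 51 → 59.

1728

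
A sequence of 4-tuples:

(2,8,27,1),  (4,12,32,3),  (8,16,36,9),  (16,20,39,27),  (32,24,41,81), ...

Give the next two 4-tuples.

First value: 2, 4, 8, 16, 32 → 64 → 128 (×2 each step).
Second value: 8, 12, 16, 20, 24 → 28 → 32 (+4 each step).
For the third value, differences are 5, 4, 3, … (decreasing by 1 each time): 27, 32, 36, 39, 41 → 42 → 42.
Fourth value — ×3 each step: 1, 3, 9, 27, 81 → 243 → 729.
So the next two 4-tuples are (64,28,42,243) and (128,32,42,729).

(64,28,42,243), (128,32,42,729)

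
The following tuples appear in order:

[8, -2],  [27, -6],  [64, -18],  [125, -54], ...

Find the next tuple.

For the first part, perfect cubes: 2³, 3³, 4³, …: 8, 27, 64, 125 → 216.
Second part: ×3 each step, so -2, -6, -18, -54 → -162.
Combining the parts gives [216, -162].

[216, -162]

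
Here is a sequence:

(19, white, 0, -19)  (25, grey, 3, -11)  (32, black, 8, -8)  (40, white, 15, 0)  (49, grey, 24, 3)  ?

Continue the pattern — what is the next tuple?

First value — differences are 6, 7, 8, … (increasing by 1 each time): 19, 25, 32, 40, 49 → 59.
Shade: white, grey, black, white, grey → black (repeats white → grey → black).
Third value: differences are 3, 5, 7, … (increasing by 2 each time), so 0, 3, 8, 15, 24 → 35.
For the fourth value, alternating steps +8, +3, +8, +3, …: -19, -11, -8, 0, 3 → 11.
So the next tuple is (59, black, 35, 11).

(59, black, 35, 11)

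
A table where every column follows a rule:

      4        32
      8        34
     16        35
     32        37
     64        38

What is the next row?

First component: ×2 each step; 4, 8, 16, 32, 64 → 128.
Second component — alternating steps +2, +1, +2, +1, …: 32, 34, 35, 37, 38 → 40.
Putting it together: 128  40.

128  40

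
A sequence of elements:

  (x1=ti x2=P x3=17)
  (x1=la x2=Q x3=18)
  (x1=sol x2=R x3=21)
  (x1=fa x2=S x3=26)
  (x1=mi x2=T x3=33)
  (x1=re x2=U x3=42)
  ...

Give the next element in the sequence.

(x1=do x2=V x3=53)

X1 — runs backward through the solfège scale do→ti: ti, la, sol, fa, mi, re → do.
For the x2, letters move forward 1 place in the alphabet: P, Q, R, S, T, U → V.
X3 — differences are 1, 3, 5, … (increasing by 2 each time): 17, 18, 21, 26, 33, 42 → 53.
So the next element is (x1=do x2=V x3=53).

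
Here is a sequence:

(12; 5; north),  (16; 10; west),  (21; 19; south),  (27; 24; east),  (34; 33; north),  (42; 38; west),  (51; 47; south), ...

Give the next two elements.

First slot: differences are 4, 5, 6, … (increasing by 1 each time), so 12, 16, 21, 27, 34, 42, 51 → 61 → 72.
Second slot: alternating steps +5, +9, +5, +9, …, so 5, 10, 19, 24, 33, 38, 47 → 52 → 61.
Direction: repeats north → west → south → east; north, west, south, east, north, west, south → east → north.
So the next two elements are (61; 52; east) and (72; 61; north).

(61; 52; east), (72; 61; north)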